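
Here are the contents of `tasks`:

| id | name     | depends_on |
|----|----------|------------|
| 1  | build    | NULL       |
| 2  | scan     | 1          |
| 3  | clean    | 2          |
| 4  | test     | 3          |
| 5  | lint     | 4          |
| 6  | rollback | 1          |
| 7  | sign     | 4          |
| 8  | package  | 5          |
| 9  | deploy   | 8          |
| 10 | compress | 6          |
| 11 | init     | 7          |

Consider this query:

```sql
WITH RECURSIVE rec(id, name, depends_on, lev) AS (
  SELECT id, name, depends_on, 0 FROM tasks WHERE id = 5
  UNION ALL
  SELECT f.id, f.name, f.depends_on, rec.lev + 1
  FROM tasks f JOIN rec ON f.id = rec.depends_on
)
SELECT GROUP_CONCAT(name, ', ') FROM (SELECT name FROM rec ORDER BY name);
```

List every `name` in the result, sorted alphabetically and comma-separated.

build, clean, lint, scan, test

Base: id=5 (lint), depends_on=4, lev 0.
Iteration 1: join on id=4 -> test (id 4, depends_on=3, lev 1).
Iteration 2: join on id=3 -> clean (id 3, depends_on=2, lev 2).
Iteration 3: join on id=2 -> scan (id 2, depends_on=1, lev 3).
Iteration 4: join on id=1 -> build (id 1, depends_on=NULL, lev 4).
Iteration 5: depends_on is NULL; no match; recursion stops.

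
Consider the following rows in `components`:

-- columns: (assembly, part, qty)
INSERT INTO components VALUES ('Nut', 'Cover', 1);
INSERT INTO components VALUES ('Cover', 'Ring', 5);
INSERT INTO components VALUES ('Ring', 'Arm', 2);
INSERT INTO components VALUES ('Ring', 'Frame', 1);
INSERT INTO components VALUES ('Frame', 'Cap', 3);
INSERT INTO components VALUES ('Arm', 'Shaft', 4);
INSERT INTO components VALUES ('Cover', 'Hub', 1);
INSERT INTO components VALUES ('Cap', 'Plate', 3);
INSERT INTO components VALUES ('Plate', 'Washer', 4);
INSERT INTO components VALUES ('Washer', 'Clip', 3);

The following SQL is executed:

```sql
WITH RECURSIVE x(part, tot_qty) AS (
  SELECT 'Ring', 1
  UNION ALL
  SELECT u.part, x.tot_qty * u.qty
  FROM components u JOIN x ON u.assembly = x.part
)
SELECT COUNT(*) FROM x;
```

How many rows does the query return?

8

Base: (Ring, tot_qty=1).
Iteration 1: components of {Ring} -> Arm = 1*2 = 2, Frame = 1*1 = 1.
Iteration 2: components of {Arm,Frame} -> Cap = 1*3 = 3, Shaft = 2*4 = 8.
Iteration 3: components of {Cap,Shaft} -> Plate = 3*3 = 9.
Iteration 4: components of {Plate} -> Washer = 9*4 = 36.
Iteration 5: components of {Washer} -> Clip = 36*3 = 108.
Iteration 6: no further components; recursion stops.
Total rows emitted: 8.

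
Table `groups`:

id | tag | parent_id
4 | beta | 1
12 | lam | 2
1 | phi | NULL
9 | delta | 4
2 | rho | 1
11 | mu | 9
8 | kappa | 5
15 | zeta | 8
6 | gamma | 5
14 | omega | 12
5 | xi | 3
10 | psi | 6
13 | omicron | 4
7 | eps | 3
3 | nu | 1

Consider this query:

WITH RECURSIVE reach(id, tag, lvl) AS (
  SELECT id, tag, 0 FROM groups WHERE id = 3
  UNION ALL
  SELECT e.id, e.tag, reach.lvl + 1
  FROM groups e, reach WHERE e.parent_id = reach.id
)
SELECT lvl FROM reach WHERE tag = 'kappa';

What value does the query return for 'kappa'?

2

Base: id=3 (nu) at lvl 0.
Iteration 1: rows with parent_id in {3} -> xi (id 5, lvl 1), eps (id 7, lvl 1).
Iteration 2: rows with parent_id in {5,7} -> gamma (id 6, lvl 2), kappa (id 8, lvl 2).
Iteration 3: rows with parent_id in {6,8} -> psi (id 10, lvl 3), zeta (id 15, lvl 3).
Iteration 4: no rows with parent_id in {10,15}; recursion stops.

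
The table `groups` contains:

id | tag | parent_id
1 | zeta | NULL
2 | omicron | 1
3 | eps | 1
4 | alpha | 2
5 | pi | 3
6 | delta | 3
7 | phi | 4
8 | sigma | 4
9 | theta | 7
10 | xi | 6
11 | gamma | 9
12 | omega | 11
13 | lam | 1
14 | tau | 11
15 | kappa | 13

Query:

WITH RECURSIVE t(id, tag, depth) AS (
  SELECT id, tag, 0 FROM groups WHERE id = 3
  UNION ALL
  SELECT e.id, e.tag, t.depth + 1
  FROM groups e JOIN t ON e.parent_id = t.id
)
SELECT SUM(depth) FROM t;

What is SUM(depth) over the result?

4

Base: id=3 (eps) at depth 0.
Iteration 1: rows with parent_id in {3} -> pi (id 5, depth 1), delta (id 6, depth 1).
Iteration 2: rows with parent_id in {5,6} -> xi (id 10, depth 2).
Iteration 3: no rows with parent_id in {10}; recursion stops.
SUM(depth) = 0 + 1 + 1 + 2 = 4.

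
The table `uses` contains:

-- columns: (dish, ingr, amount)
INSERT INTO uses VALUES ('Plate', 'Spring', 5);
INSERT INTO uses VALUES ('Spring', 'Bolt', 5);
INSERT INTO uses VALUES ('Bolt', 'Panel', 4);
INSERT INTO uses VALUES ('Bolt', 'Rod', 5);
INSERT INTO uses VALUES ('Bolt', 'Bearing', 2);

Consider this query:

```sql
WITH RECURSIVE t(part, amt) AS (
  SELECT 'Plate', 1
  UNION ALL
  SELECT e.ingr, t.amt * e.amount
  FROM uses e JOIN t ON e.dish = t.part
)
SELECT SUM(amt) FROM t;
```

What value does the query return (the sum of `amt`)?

Base: (Plate, amt=1).
Iteration 1: components of {Plate} -> Spring = 1*5 = 5.
Iteration 2: components of {Spring} -> Bolt = 5*5 = 25.
Iteration 3: components of {Bolt} -> Bearing = 25*2 = 50, Panel = 25*4 = 100, Rod = 25*5 = 125.
Iteration 4: no further components; recursion stops.
SUM(amt) = 1 + 5 + 25 + 100 + 125 + 50 = 306.

306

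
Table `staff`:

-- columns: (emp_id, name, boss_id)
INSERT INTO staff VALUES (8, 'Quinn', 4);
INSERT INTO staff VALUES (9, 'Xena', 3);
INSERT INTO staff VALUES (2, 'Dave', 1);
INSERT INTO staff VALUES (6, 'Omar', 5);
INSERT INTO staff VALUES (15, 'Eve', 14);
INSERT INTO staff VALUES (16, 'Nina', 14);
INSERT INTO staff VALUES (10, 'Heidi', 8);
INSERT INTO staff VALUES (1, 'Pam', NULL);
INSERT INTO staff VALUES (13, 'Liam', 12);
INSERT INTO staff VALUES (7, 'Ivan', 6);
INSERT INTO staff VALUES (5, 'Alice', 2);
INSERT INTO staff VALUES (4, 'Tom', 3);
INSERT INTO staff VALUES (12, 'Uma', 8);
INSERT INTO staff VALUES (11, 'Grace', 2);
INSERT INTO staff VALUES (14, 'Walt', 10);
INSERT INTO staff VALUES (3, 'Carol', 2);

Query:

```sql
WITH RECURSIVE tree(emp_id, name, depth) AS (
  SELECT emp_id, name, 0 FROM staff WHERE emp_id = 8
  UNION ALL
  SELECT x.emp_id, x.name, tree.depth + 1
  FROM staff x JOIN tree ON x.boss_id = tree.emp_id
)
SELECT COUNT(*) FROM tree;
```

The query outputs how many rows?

7

Base: emp_id=8 (Quinn) at depth 0.
Iteration 1: rows with boss_id in {8} -> Heidi (id 10, depth 1), Uma (id 12, depth 1).
Iteration 2: rows with boss_id in {10,12} -> Liam (id 13, depth 2), Walt (id 14, depth 2).
Iteration 3: rows with boss_id in {13,14} -> Eve (id 15, depth 3), Nina (id 16, depth 3).
Iteration 4: no rows with boss_id in {15,16}; recursion stops.
Total rows emitted: 7.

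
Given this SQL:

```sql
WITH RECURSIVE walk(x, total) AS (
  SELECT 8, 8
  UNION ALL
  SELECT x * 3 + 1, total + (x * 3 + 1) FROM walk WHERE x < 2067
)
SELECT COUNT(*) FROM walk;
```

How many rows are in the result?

Base: x=8, total=8.
Iteration 1: 8 < 2067 holds -> x = 8 * 3 + 1 = 25, total = 8 + 25 = 33.
Iteration 2: 25 < 2067 holds -> x = 25 * 3 + 1 = 76, total = 33 + 76 = 109.
Iteration 3: 76 < 2067 holds -> x = 76 * 3 + 1 = 229, total = 109 + 229 = 338.
Iteration 4: 229 < 2067 holds -> x = 229 * 3 + 1 = 688, total = 338 + 688 = 1026.
Iteration 5: 688 < 2067 holds -> x = 688 * 3 + 1 = 2065, total = 1026 + 2065 = 3091.
Iteration 6: 2065 < 2067 holds -> x = 2065 * 3 + 1 = 6196, total = 3091 + 6196 = 9287.
Iteration 7: 6196 < 2067 fails; recursion stops.
Total rows emitted: 7.

7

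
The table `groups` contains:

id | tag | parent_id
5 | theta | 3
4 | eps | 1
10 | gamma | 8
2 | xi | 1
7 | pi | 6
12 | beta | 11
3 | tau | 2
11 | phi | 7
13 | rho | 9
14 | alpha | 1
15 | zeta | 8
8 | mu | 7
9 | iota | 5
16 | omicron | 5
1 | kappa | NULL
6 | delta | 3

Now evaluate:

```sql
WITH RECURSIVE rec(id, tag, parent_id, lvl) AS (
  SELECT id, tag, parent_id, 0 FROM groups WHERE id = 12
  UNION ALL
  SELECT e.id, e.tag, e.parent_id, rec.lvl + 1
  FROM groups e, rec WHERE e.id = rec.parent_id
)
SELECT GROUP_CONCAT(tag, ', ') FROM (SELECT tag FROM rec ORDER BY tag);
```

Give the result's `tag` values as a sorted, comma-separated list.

Base: id=12 (beta), parent_id=11, lvl 0.
Iteration 1: join on id=11 -> phi (id 11, parent_id=7, lvl 1).
Iteration 2: join on id=7 -> pi (id 7, parent_id=6, lvl 2).
Iteration 3: join on id=6 -> delta (id 6, parent_id=3, lvl 3).
Iteration 4: join on id=3 -> tau (id 3, parent_id=2, lvl 4).
Iteration 5: join on id=2 -> xi (id 2, parent_id=1, lvl 5).
Iteration 6: join on id=1 -> kappa (id 1, parent_id=NULL, lvl 6).
Iteration 7: parent_id is NULL; no match; recursion stops.

beta, delta, kappa, phi, pi, tau, xi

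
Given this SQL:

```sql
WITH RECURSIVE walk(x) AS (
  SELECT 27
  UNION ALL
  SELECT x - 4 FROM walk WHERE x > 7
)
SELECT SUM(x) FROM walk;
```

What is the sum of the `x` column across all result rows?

Base: x=27.
Iteration 1: 27 > 7 holds -> x = 27 - 4 = 23.
Iteration 2: 23 > 7 holds -> x = 23 - 4 = 19.
Iteration 3: 19 > 7 holds -> x = 19 - 4 = 15.
Iteration 4: 15 > 7 holds -> x = 15 - 4 = 11.
Iteration 5: 11 > 7 holds -> x = 11 - 4 = 7.
Iteration 6: 7 > 7 fails; recursion stops.
SUM(x) = 27 + 23 + 19 + 15 + 11 + 7 = 102.

102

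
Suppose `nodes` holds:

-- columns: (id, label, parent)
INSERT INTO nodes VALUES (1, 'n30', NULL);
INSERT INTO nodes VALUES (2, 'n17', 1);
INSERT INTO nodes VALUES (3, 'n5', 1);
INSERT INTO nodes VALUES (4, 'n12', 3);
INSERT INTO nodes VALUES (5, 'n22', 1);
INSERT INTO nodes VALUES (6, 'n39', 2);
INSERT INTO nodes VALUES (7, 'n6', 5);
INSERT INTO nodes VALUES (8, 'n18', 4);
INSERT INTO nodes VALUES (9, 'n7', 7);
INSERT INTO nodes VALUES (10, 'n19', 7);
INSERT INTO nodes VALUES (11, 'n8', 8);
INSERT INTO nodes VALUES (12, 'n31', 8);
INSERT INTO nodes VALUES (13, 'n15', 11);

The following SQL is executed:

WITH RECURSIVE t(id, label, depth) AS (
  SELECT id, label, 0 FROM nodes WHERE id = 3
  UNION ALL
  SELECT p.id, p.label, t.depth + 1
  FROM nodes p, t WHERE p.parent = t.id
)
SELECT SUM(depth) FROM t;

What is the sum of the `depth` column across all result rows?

Base: id=3 (n5) at depth 0.
Iteration 1: rows with parent in {3} -> n12 (id 4, depth 1).
Iteration 2: rows with parent in {4} -> n18 (id 8, depth 2).
Iteration 3: rows with parent in {8} -> n8 (id 11, depth 3), n31 (id 12, depth 3).
Iteration 4: rows with parent in {11,12} -> n15 (id 13, depth 4).
Iteration 5: no rows with parent in {13}; recursion stops.
SUM(depth) = 0 + 1 + 2 + 3 + 3 + 4 = 13.

13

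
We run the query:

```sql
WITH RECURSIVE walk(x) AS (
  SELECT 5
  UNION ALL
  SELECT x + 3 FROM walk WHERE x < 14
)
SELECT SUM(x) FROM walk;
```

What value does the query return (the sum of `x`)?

Base: x=5.
Iteration 1: 5 < 14 holds -> x = 5 + 3 = 8.
Iteration 2: 8 < 14 holds -> x = 8 + 3 = 11.
Iteration 3: 11 < 14 holds -> x = 11 + 3 = 14.
Iteration 4: 14 < 14 fails; recursion stops.
SUM(x) = 5 + 8 + 11 + 14 = 38.

38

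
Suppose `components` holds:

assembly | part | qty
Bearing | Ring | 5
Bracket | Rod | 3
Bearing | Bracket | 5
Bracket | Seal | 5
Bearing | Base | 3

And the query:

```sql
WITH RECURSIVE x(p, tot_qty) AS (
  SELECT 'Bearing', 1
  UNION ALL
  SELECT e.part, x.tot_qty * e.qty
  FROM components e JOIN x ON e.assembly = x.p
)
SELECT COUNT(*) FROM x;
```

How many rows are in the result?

Base: (Bearing, tot_qty=1).
Iteration 1: components of {Bearing} -> Base = 1*3 = 3, Bracket = 1*5 = 5, Ring = 1*5 = 5.
Iteration 2: components of {Base,Bracket,Ring} -> Rod = 5*3 = 15, Seal = 5*5 = 25.
Iteration 3: no further components; recursion stops.
Total rows emitted: 6.

6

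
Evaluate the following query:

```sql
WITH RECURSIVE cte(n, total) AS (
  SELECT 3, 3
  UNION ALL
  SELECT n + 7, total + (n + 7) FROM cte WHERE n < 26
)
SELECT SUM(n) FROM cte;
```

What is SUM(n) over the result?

85

Base: n=3, total=3.
Iteration 1: 3 < 26 holds -> n = 3 + 7 = 10, total = 3 + 10 = 13.
Iteration 2: 10 < 26 holds -> n = 10 + 7 = 17, total = 13 + 17 = 30.
Iteration 3: 17 < 26 holds -> n = 17 + 7 = 24, total = 30 + 24 = 54.
Iteration 4: 24 < 26 holds -> n = 24 + 7 = 31, total = 54 + 31 = 85.
Iteration 5: 31 < 26 fails; recursion stops.
SUM(n) = 3 + 10 + 17 + 24 + 31 = 85.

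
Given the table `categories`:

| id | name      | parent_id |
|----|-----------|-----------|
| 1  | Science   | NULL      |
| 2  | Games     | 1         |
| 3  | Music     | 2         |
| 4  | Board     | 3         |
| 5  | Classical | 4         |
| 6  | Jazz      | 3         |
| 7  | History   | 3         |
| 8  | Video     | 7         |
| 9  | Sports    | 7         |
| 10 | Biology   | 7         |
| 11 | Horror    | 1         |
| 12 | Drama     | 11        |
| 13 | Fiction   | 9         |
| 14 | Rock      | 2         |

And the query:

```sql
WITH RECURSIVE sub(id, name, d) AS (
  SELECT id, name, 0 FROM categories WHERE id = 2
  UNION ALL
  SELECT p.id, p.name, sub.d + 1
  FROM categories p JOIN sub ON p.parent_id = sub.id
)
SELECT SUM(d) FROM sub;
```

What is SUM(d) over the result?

24

Base: id=2 (Games) at d 0.
Iteration 1: rows with parent_id in {2} -> Music (id 3, d 1), Rock (id 14, d 1).
Iteration 2: rows with parent_id in {3,14} -> Board (id 4, d 2), Jazz (id 6, d 2), History (id 7, d 2).
Iteration 3: rows with parent_id in {4,6,7} -> Classical (id 5, d 3), Video (id 8, d 3), Sports (id 9, d 3), Biology (id 10, d 3).
Iteration 4: rows with parent_id in {5,8,9,10} -> Fiction (id 13, d 4).
Iteration 5: no rows with parent_id in {13}; recursion stops.
SUM(d) = 0 + 1 + 1 + 2 + 2 + 2 + 3 + 3 + 3 + 3 + 4 = 24.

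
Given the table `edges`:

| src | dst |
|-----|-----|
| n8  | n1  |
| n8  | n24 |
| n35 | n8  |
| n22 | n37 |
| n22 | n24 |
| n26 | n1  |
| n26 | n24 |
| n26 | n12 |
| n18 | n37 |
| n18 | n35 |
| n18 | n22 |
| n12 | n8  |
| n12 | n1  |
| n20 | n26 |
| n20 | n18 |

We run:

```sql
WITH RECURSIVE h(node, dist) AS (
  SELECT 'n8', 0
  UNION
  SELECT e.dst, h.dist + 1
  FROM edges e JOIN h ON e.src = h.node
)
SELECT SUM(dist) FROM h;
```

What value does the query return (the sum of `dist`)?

Base: (n8, dist=0).
Iteration 1: edges from {n8} -> (n1, dist=1), (n24, dist=1).
Iteration 2: no outgoing edges from {n1,n24}; recursion stops.
SUM(dist) = 0 + 1 + 1 = 2.

2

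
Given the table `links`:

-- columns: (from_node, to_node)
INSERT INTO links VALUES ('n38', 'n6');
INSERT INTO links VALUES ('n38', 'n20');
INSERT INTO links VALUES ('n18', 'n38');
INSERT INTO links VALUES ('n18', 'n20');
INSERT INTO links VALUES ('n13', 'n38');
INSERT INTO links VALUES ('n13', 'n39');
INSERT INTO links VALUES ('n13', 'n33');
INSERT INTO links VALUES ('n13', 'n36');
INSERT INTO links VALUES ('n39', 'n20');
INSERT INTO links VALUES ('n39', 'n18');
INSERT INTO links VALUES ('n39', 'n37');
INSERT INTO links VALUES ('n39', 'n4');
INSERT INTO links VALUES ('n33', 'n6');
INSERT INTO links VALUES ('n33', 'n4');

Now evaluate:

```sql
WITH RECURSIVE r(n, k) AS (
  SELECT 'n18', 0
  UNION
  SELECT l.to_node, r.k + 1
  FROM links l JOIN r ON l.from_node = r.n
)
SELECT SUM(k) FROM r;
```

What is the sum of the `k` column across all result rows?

6

Base: (n18, k=0).
Iteration 1: edges from {n18} -> (n20, k=1), (n38, k=1).
Iteration 2: edges from {n20,n38} -> (n20, k=2), (n6, k=2).
Iteration 3: no outgoing edges from {n20,n6}; recursion stops.
SUM(k) = 0 + 1 + 1 + 2 + 2 = 6.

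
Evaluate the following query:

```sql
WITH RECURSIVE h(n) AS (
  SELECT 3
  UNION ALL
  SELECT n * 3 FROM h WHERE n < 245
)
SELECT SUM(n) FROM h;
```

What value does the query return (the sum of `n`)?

Base: n=3.
Iteration 1: 3 < 245 holds -> n = 3 * 3 = 9.
Iteration 2: 9 < 245 holds -> n = 9 * 3 = 27.
Iteration 3: 27 < 245 holds -> n = 27 * 3 = 81.
Iteration 4: 81 < 245 holds -> n = 81 * 3 = 243.
Iteration 5: 243 < 245 holds -> n = 243 * 3 = 729.
Iteration 6: 729 < 245 fails; recursion stops.
SUM(n) = 3 + 9 + 27 + 81 + 243 + 729 = 1092.

1092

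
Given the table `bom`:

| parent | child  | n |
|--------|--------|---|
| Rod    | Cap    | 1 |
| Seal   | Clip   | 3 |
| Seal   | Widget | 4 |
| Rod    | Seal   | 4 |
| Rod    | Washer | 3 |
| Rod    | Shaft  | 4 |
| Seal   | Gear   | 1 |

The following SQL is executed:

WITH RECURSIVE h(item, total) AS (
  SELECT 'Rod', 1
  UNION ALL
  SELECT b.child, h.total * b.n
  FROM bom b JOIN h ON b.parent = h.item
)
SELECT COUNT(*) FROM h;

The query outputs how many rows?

8

Base: (Rod, total=1).
Iteration 1: components of {Rod} -> Cap = 1*1 = 1, Seal = 1*4 = 4, Shaft = 1*4 = 4, Washer = 1*3 = 3.
Iteration 2: components of {Cap,Seal,Shaft,Washer} -> Clip = 4*3 = 12, Gear = 4*1 = 4, Widget = 4*4 = 16.
Iteration 3: no further components; recursion stops.
Total rows emitted: 8.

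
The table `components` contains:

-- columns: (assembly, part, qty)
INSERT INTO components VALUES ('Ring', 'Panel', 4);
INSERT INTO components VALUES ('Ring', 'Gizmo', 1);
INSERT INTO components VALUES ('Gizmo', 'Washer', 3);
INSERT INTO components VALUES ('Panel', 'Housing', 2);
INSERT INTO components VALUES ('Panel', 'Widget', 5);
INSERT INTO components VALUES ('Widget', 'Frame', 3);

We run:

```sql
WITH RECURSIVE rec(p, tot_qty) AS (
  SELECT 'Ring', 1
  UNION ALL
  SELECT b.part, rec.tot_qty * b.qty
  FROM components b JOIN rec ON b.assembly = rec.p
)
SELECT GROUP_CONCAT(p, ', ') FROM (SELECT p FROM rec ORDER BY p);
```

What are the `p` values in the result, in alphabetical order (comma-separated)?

Base: (Ring, tot_qty=1).
Iteration 1: components of {Ring} -> Gizmo = 1*1 = 1, Panel = 1*4 = 4.
Iteration 2: components of {Gizmo,Panel} -> Housing = 4*2 = 8, Washer = 1*3 = 3, Widget = 4*5 = 20.
Iteration 3: components of {Housing,Washer,Widget} -> Frame = 20*3 = 60.
Iteration 4: no further components; recursion stops.

Frame, Gizmo, Housing, Panel, Ring, Washer, Widget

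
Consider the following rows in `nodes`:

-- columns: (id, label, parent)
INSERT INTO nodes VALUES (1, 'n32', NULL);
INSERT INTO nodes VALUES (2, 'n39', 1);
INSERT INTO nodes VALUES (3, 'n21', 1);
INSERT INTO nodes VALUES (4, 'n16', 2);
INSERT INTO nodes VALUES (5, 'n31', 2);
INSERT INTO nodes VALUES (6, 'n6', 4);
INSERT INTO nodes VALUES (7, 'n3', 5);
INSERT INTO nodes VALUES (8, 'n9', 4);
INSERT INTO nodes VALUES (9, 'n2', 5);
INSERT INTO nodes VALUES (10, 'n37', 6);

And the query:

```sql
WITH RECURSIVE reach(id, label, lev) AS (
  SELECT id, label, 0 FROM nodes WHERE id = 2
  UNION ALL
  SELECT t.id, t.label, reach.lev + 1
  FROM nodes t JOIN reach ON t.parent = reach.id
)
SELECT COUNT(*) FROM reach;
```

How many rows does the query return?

Base: id=2 (n39) at lev 0.
Iteration 1: rows with parent in {2} -> n16 (id 4, lev 1), n31 (id 5, lev 1).
Iteration 2: rows with parent in {4,5} -> n6 (id 6, lev 2), n3 (id 7, lev 2), n9 (id 8, lev 2), n2 (id 9, lev 2).
Iteration 3: rows with parent in {6,7,8,9} -> n37 (id 10, lev 3).
Iteration 4: no rows with parent in {10}; recursion stops.
Total rows emitted: 8.

8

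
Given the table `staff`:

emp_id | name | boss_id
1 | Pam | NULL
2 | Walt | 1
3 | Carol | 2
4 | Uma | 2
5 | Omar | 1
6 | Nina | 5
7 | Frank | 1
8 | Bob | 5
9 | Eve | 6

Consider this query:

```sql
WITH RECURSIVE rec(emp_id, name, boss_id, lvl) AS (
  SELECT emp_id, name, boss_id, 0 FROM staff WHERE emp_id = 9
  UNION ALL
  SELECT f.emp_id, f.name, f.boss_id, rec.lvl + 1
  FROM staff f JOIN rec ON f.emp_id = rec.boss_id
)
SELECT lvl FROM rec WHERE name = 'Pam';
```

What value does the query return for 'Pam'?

3

Base: emp_id=9 (Eve), boss_id=6, lvl 0.
Iteration 1: join on emp_id=6 -> Nina (id 6, boss_id=5, lvl 1).
Iteration 2: join on emp_id=5 -> Omar (id 5, boss_id=1, lvl 2).
Iteration 3: join on emp_id=1 -> Pam (id 1, boss_id=NULL, lvl 3).
Iteration 4: boss_id is NULL; no match; recursion stops.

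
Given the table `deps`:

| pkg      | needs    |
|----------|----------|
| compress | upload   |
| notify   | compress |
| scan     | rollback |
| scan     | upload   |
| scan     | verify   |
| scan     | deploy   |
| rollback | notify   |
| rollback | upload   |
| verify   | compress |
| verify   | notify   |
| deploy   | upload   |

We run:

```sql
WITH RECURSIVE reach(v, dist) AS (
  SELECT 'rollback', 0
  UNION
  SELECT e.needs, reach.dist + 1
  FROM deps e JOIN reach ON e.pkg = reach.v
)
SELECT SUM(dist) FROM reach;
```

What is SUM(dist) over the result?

Base: (rollback, dist=0).
Iteration 1: edges from {rollback} -> (notify, dist=1), (upload, dist=1).
Iteration 2: edges from {notify,upload} -> (compress, dist=2).
Iteration 3: edges from {compress} -> (upload, dist=3).
Iteration 4: no outgoing edges from {upload}; recursion stops.
SUM(dist) = 0 + 1 + 1 + 2 + 3 = 7.

7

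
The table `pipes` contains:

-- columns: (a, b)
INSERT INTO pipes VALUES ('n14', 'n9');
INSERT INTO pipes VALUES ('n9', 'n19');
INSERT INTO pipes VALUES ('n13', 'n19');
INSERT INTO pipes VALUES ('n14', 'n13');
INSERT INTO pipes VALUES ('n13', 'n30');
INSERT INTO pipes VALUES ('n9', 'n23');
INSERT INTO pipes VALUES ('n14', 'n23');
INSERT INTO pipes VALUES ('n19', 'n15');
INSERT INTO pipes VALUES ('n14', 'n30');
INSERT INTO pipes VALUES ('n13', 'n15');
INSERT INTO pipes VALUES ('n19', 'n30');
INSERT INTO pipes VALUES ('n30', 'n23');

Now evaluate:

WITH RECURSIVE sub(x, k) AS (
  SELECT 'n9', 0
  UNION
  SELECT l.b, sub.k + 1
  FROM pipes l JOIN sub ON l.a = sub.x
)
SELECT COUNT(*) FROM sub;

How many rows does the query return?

6

Base: (n9, k=0).
Iteration 1: edges from {n9} -> (n19, k=1), (n23, k=1).
Iteration 2: edges from {n19,n23} -> (n15, k=2), (n30, k=2).
Iteration 3: edges from {n15,n30} -> (n23, k=3).
Iteration 4: no outgoing edges from {n23}; recursion stops.
Total rows emitted: 6.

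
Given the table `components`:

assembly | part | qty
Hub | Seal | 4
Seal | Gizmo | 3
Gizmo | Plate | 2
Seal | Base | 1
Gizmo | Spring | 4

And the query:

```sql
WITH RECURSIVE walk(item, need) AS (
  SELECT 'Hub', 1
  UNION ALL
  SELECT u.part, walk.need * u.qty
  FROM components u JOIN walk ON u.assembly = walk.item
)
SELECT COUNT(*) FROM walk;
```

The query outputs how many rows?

Base: (Hub, need=1).
Iteration 1: components of {Hub} -> Seal = 1*4 = 4.
Iteration 2: components of {Seal} -> Base = 4*1 = 4, Gizmo = 4*3 = 12.
Iteration 3: components of {Base,Gizmo} -> Plate = 12*2 = 24, Spring = 12*4 = 48.
Iteration 4: no further components; recursion stops.
Total rows emitted: 6.

6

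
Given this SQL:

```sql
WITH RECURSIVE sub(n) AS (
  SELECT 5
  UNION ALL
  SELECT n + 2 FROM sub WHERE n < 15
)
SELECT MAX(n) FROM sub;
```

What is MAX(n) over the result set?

Base: n=5.
Iteration 1: 5 < 15 holds -> n = 5 + 2 = 7.
Iteration 2: 7 < 15 holds -> n = 7 + 2 = 9.
Iteration 3: 9 < 15 holds -> n = 9 + 2 = 11.
Iteration 4: 11 < 15 holds -> n = 11 + 2 = 13.
Iteration 5: 13 < 15 holds -> n = 13 + 2 = 15.
Iteration 6: 15 < 15 fails; recursion stops.
n values: 5, 7, 9, 11, 13, 15; the maximum is 15.

15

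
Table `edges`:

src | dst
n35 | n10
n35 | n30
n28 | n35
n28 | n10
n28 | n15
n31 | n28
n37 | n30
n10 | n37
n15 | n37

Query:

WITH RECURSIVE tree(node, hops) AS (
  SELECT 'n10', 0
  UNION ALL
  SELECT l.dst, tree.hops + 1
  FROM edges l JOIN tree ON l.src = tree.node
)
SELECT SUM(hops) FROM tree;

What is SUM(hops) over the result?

3

Base: (n10, hops=0).
Iteration 1: edges from {n10} -> (n37, hops=1).
Iteration 2: edges from {n37} -> (n30, hops=2).
Iteration 3: no outgoing edges from {n30}; recursion stops.
SUM(hops) = 0 + 1 + 2 = 3.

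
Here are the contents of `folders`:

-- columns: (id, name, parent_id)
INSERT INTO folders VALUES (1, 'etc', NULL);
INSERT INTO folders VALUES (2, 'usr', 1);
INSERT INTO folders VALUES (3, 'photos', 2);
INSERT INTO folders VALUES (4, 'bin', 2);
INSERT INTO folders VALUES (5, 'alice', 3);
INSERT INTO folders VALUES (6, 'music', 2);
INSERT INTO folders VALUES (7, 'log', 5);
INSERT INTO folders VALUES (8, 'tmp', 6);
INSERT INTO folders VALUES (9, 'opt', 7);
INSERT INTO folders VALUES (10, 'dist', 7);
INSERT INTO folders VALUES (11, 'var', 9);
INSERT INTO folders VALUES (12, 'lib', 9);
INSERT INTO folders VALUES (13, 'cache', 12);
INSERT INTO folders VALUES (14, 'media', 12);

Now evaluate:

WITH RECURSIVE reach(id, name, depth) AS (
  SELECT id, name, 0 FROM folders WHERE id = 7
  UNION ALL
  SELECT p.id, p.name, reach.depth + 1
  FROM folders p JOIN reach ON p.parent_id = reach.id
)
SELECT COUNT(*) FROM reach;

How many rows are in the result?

Base: id=7 (log) at depth 0.
Iteration 1: rows with parent_id in {7} -> opt (id 9, depth 1), dist (id 10, depth 1).
Iteration 2: rows with parent_id in {9,10} -> var (id 11, depth 2), lib (id 12, depth 2).
Iteration 3: rows with parent_id in {11,12} -> cache (id 13, depth 3), media (id 14, depth 3).
Iteration 4: no rows with parent_id in {13,14}; recursion stops.
Total rows emitted: 7.

7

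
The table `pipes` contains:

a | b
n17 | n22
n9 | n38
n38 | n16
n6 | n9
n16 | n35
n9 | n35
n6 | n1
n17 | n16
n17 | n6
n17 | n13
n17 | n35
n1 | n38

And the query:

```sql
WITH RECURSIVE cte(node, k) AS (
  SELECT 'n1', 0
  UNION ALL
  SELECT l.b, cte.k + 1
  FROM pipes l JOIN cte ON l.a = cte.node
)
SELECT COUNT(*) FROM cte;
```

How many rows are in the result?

4

Base: (n1, k=0).
Iteration 1: edges from {n1} -> (n38, k=1).
Iteration 2: edges from {n38} -> (n16, k=2).
Iteration 3: edges from {n16} -> (n35, k=3).
Iteration 4: no outgoing edges from {n35}; recursion stops.
Total rows emitted: 4.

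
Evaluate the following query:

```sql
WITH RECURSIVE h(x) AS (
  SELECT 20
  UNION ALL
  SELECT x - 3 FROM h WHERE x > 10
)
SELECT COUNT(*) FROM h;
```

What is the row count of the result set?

5

Base: x=20.
Iteration 1: 20 > 10 holds -> x = 20 - 3 = 17.
Iteration 2: 17 > 10 holds -> x = 17 - 3 = 14.
Iteration 3: 14 > 10 holds -> x = 14 - 3 = 11.
Iteration 4: 11 > 10 holds -> x = 11 - 3 = 8.
Iteration 5: 8 > 10 fails; recursion stops.
Total rows emitted: 5.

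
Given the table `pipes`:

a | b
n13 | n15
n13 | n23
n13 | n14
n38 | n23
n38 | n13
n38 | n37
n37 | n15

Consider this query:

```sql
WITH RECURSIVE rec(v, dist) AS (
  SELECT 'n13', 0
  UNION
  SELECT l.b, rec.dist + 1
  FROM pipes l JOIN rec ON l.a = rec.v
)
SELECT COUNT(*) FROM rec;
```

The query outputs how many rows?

Base: (n13, dist=0).
Iteration 1: edges from {n13} -> (n14, dist=1), (n15, dist=1), (n23, dist=1).
Iteration 2: no outgoing edges from {n14,n15,n23}; recursion stops.
Total rows emitted: 4.

4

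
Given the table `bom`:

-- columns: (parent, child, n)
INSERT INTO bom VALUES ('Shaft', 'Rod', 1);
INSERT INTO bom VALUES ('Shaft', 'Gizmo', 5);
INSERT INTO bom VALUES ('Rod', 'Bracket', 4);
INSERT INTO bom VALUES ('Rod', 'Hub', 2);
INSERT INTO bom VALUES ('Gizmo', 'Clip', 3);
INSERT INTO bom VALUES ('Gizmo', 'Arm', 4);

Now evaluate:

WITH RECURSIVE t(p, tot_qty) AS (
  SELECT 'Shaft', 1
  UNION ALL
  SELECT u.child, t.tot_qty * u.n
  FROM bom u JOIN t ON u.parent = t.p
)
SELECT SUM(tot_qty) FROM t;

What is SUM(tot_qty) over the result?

Base: (Shaft, tot_qty=1).
Iteration 1: components of {Shaft} -> Gizmo = 1*5 = 5, Rod = 1*1 = 1.
Iteration 2: components of {Gizmo,Rod} -> Arm = 5*4 = 20, Bracket = 1*4 = 4, Clip = 5*3 = 15, Hub = 1*2 = 2.
Iteration 3: no further components; recursion stops.
SUM(tot_qty) = 1 + 1 + 5 + 4 + 2 + 15 + 20 = 48.

48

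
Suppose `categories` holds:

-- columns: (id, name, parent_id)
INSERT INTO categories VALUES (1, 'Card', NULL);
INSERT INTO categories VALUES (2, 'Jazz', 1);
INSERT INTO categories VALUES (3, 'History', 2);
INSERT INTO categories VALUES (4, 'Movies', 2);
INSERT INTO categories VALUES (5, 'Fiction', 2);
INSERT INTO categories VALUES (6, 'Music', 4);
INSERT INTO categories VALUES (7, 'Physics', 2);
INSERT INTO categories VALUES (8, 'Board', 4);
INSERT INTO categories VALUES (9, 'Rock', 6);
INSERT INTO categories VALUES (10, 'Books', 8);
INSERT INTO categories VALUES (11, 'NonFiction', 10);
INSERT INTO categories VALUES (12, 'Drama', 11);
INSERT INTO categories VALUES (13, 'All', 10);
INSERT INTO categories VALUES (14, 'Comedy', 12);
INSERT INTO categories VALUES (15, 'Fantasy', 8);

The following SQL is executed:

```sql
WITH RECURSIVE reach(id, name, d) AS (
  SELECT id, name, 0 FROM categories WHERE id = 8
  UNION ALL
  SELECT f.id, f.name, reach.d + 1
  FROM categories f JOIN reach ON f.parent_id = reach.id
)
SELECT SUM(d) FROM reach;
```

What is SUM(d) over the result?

13

Base: id=8 (Board) at d 0.
Iteration 1: rows with parent_id in {8} -> Books (id 10, d 1), Fantasy (id 15, d 1).
Iteration 2: rows with parent_id in {10,15} -> NonFiction (id 11, d 2), All (id 13, d 2).
Iteration 3: rows with parent_id in {11,13} -> Drama (id 12, d 3).
Iteration 4: rows with parent_id in {12} -> Comedy (id 14, d 4).
Iteration 5: no rows with parent_id in {14}; recursion stops.
SUM(d) = 0 + 1 + 1 + 2 + 2 + 3 + 4 = 13.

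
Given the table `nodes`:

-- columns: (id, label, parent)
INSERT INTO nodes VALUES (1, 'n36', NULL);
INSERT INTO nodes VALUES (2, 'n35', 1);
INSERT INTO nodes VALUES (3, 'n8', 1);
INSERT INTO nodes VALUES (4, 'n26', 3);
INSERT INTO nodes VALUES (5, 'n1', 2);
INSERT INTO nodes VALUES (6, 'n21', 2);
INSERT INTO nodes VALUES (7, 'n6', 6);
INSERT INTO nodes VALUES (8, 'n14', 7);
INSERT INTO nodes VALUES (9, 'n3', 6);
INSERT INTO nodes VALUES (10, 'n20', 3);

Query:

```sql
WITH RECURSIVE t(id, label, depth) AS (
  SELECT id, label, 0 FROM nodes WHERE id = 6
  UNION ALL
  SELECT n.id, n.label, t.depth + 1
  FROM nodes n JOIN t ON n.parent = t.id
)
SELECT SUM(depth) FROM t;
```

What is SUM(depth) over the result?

Base: id=6 (n21) at depth 0.
Iteration 1: rows with parent in {6} -> n6 (id 7, depth 1), n3 (id 9, depth 1).
Iteration 2: rows with parent in {7,9} -> n14 (id 8, depth 2).
Iteration 3: no rows with parent in {8}; recursion stops.
SUM(depth) = 0 + 1 + 1 + 2 = 4.

4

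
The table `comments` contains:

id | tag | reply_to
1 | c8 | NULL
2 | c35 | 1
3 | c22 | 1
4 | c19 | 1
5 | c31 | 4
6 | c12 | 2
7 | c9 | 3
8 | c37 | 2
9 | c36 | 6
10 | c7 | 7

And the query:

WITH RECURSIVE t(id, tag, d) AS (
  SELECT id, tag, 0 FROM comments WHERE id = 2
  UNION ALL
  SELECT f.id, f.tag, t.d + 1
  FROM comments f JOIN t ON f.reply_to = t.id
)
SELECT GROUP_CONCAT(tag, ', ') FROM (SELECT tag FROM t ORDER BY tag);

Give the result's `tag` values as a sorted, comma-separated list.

c12, c35, c36, c37

Base: id=2 (c35) at d 0.
Iteration 1: rows with reply_to in {2} -> c12 (id 6, d 1), c37 (id 8, d 1).
Iteration 2: rows with reply_to in {6,8} -> c36 (id 9, d 2).
Iteration 3: no rows with reply_to in {9}; recursion stops.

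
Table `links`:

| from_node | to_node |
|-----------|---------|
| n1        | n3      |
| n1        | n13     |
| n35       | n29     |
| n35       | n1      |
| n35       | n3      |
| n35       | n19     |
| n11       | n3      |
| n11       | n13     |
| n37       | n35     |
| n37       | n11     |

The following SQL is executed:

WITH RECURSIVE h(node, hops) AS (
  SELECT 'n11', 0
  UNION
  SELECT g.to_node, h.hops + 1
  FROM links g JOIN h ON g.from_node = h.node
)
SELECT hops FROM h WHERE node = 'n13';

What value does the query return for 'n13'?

1

Base: (n11, hops=0).
Iteration 1: edges from {n11} -> (n13, hops=1), (n3, hops=1).
Iteration 2: no outgoing edges from {n13,n3}; recursion stops.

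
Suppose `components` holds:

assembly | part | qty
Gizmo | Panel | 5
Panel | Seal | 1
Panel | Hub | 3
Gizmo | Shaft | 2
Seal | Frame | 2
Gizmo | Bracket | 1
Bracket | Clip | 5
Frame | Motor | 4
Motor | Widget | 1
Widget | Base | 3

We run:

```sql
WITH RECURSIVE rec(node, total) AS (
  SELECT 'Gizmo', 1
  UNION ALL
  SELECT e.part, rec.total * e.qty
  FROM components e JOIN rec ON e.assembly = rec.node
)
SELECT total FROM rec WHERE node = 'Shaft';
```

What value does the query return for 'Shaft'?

2

Base: (Gizmo, total=1).
Iteration 1: components of {Gizmo} -> Bracket = 1*1 = 1, Panel = 1*5 = 5, Shaft = 1*2 = 2.
Iteration 2: components of {Bracket,Panel,Shaft} -> Clip = 1*5 = 5, Hub = 5*3 = 15, Seal = 5*1 = 5.
Iteration 3: components of {Clip,Hub,Seal} -> Frame = 5*2 = 10.
Iteration 4: components of {Frame} -> Motor = 10*4 = 40.
Iteration 5: components of {Motor} -> Widget = 40*1 = 40.
Iteration 6: components of {Widget} -> Base = 40*3 = 120.
Iteration 7: no further components; recursion stops.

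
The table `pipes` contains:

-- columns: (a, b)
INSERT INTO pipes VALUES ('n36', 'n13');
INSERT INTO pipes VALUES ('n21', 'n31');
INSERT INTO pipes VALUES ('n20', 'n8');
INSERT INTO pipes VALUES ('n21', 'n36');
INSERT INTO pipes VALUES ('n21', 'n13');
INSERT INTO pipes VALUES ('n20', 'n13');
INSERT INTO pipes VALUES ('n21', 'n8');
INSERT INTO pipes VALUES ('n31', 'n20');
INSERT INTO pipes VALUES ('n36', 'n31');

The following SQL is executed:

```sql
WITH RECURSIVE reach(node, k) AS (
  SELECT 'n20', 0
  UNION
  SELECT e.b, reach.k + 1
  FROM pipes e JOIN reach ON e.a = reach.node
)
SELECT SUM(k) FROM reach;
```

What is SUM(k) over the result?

2

Base: (n20, k=0).
Iteration 1: edges from {n20} -> (n13, k=1), (n8, k=1).
Iteration 2: no outgoing edges from {n13,n8}; recursion stops.
SUM(k) = 0 + 1 + 1 = 2.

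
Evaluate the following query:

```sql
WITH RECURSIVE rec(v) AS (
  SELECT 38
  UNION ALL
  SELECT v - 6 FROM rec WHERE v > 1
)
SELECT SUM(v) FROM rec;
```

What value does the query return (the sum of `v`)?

136

Base: v=38.
Iteration 1: 38 > 1 holds -> v = 38 - 6 = 32.
Iteration 2: 32 > 1 holds -> v = 32 - 6 = 26.
Iteration 3: 26 > 1 holds -> v = 26 - 6 = 20.
Iteration 4: 20 > 1 holds -> v = 20 - 6 = 14.
Iteration 5: 14 > 1 holds -> v = 14 - 6 = 8.
Iteration 6: 8 > 1 holds -> v = 8 - 6 = 2.
Iteration 7: 2 > 1 holds -> v = 2 - 6 = -4.
Iteration 8: -4 > 1 fails; recursion stops.
SUM(v) = 38 + 32 + 26 + 20 + 14 + 8 + 2 + -4 = 136.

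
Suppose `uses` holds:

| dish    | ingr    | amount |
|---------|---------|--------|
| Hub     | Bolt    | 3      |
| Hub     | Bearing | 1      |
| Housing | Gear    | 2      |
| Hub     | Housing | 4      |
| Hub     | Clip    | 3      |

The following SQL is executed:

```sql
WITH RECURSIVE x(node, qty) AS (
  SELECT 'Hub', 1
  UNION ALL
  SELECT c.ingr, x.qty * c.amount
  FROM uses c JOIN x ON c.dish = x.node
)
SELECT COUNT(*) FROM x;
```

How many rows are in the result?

Base: (Hub, qty=1).
Iteration 1: components of {Hub} -> Bearing = 1*1 = 1, Bolt = 1*3 = 3, Clip = 1*3 = 3, Housing = 1*4 = 4.
Iteration 2: components of {Bearing,Bolt,Clip,Housing} -> Gear = 4*2 = 8.
Iteration 3: no further components; recursion stops.
Total rows emitted: 6.

6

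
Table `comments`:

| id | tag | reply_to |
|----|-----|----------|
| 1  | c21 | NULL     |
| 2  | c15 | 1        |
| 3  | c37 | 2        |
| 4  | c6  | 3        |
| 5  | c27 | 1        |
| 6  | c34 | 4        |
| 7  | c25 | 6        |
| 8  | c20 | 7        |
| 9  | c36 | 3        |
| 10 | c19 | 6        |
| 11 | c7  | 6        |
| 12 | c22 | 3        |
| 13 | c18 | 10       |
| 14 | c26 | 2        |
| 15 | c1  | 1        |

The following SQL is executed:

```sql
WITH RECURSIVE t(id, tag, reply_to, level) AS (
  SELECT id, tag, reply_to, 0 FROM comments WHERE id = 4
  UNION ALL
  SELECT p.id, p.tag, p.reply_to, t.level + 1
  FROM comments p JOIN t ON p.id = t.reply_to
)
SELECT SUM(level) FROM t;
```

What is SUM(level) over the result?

Base: id=4 (c6), reply_to=3, level 0.
Iteration 1: join on id=3 -> c37 (id 3, reply_to=2, level 1).
Iteration 2: join on id=2 -> c15 (id 2, reply_to=1, level 2).
Iteration 3: join on id=1 -> c21 (id 1, reply_to=NULL, level 3).
Iteration 4: reply_to is NULL; no match; recursion stops.
SUM(level) = 0 + 1 + 2 + 3 = 6.

6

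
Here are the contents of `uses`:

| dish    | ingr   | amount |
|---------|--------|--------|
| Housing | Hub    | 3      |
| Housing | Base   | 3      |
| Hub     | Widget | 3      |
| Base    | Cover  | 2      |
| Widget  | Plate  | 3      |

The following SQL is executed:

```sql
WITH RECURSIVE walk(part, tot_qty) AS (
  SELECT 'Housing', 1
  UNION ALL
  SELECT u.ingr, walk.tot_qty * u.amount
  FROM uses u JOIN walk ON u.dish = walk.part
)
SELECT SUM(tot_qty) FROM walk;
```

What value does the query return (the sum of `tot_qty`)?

49

Base: (Housing, tot_qty=1).
Iteration 1: components of {Housing} -> Base = 1*3 = 3, Hub = 1*3 = 3.
Iteration 2: components of {Base,Hub} -> Cover = 3*2 = 6, Widget = 3*3 = 9.
Iteration 3: components of {Cover,Widget} -> Plate = 9*3 = 27.
Iteration 4: no further components; recursion stops.
SUM(tot_qty) = 1 + 3 + 3 + 9 + 6 + 27 = 49.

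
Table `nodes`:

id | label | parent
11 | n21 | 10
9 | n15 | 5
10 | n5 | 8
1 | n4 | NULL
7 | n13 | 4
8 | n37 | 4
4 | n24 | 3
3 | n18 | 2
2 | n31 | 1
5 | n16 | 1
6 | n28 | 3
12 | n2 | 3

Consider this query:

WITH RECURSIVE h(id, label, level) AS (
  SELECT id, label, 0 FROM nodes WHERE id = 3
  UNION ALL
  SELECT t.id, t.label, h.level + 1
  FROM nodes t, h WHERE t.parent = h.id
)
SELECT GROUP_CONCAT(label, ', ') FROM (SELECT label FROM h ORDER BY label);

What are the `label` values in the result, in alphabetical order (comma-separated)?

Base: id=3 (n18) at level 0.
Iteration 1: rows with parent in {3} -> n24 (id 4, level 1), n28 (id 6, level 1), n2 (id 12, level 1).
Iteration 2: rows with parent in {4,6,12} -> n13 (id 7, level 2), n37 (id 8, level 2).
Iteration 3: rows with parent in {7,8} -> n5 (id 10, level 3).
Iteration 4: rows with parent in {10} -> n21 (id 11, level 4).
Iteration 5: no rows with parent in {11}; recursion stops.

n13, n18, n2, n21, n24, n28, n37, n5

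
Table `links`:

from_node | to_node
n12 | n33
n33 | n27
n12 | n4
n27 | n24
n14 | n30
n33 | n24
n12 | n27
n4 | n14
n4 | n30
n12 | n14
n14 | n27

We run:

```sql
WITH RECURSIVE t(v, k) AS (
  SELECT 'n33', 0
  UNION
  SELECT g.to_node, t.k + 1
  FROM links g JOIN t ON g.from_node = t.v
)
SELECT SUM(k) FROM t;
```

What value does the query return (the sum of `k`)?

4

Base: (n33, k=0).
Iteration 1: edges from {n33} -> (n24, k=1), (n27, k=1).
Iteration 2: edges from {n24,n27} -> (n24, k=2).
Iteration 3: no outgoing edges from {n24}; recursion stops.
SUM(k) = 0 + 1 + 1 + 2 = 4.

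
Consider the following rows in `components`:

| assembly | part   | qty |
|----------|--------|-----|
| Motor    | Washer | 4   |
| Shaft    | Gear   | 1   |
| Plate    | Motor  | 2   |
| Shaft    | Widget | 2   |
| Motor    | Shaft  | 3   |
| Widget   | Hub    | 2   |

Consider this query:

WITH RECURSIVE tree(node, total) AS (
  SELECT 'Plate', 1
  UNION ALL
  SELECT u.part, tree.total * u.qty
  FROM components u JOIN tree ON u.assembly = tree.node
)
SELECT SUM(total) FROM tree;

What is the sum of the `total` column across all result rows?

59

Base: (Plate, total=1).
Iteration 1: components of {Plate} -> Motor = 1*2 = 2.
Iteration 2: components of {Motor} -> Shaft = 2*3 = 6, Washer = 2*4 = 8.
Iteration 3: components of {Shaft,Washer} -> Gear = 6*1 = 6, Widget = 6*2 = 12.
Iteration 4: components of {Gear,Widget} -> Hub = 12*2 = 24.
Iteration 5: no further components; recursion stops.
SUM(total) = 1 + 2 + 6 + 8 + 12 + 6 + 24 = 59.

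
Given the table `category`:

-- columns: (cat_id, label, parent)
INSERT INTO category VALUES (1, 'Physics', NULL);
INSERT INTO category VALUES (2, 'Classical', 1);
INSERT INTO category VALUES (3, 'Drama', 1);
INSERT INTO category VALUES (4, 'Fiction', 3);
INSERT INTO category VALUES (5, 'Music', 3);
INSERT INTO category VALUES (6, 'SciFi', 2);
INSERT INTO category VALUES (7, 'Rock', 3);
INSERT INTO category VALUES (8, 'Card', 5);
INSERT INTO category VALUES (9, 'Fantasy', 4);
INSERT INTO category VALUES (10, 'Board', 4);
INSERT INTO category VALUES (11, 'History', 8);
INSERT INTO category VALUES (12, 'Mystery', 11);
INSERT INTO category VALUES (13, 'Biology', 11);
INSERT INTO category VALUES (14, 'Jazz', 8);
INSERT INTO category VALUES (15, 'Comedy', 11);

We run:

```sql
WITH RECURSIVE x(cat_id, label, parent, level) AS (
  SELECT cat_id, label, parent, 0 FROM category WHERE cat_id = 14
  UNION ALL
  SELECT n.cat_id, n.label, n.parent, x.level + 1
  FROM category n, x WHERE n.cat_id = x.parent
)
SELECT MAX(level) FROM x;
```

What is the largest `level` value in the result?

4

Base: cat_id=14 (Jazz), parent=8, level 0.
Iteration 1: join on cat_id=8 -> Card (id 8, parent=5, level 1).
Iteration 2: join on cat_id=5 -> Music (id 5, parent=3, level 2).
Iteration 3: join on cat_id=3 -> Drama (id 3, parent=1, level 3).
Iteration 4: join on cat_id=1 -> Physics (id 1, parent=NULL, level 4).
Iteration 5: parent is NULL; no match; recursion stops.
level values: 0, 1, 2, 3, 4; the maximum is 4.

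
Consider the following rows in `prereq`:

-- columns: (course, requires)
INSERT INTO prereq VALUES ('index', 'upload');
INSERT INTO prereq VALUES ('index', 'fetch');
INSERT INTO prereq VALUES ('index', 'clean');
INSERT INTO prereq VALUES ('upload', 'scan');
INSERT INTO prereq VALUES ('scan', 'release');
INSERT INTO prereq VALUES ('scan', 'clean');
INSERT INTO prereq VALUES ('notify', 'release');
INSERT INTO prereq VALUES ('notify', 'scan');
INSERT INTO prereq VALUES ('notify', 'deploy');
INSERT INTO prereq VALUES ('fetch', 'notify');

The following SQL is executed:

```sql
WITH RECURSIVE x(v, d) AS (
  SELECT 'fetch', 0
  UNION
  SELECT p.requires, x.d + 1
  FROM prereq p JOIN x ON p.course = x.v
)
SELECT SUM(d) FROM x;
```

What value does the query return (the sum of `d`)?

13

Base: (fetch, d=0).
Iteration 1: edges from {fetch} -> (notify, d=1).
Iteration 2: edges from {notify} -> (deploy, d=2), (release, d=2), (scan, d=2).
Iteration 3: edges from {deploy,release,scan} -> (clean, d=3), (release, d=3).
Iteration 4: no outgoing edges from {clean,release}; recursion stops.
SUM(d) = 0 + 1 + 2 + 2 + 2 + 3 + 3 = 13.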